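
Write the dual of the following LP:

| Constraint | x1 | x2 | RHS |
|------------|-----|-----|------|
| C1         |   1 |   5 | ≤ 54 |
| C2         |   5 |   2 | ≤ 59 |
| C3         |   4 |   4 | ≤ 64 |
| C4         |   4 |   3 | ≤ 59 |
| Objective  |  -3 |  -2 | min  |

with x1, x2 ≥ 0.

Primal min cᵀx s.t. Ax ≤ b, x ≥ 0  →  Dual max −bᵀy s.t. Aᵀy ≥ −c, y ≥ 0.

Maximize: z = -54y1 - 59y2 - 64y3 - 59y4

Subject to:
  y1 + 5y2 + 4y3 + 4y4 ≥ 3
  5y1 + 2y2 + 4y3 + 3y4 ≥ 2
  y1, y2, y3, y4 ≥ 0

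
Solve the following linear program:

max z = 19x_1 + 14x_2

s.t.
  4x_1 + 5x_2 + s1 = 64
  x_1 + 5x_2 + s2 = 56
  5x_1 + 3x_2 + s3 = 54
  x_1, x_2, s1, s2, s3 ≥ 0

Evaluate the objective at each vertex of the feasible region:
  z(0, 0) = 0
  z(10.8, 0) = 205.2
  z(6, 8) = 226  ←
  z(2.667, 10.67) = 200
  z(0, 11.2) = 156.8
The maximum is at x_1 = 6, x_2 = 8.

x_1 = 6, x_2 = 8, z = 226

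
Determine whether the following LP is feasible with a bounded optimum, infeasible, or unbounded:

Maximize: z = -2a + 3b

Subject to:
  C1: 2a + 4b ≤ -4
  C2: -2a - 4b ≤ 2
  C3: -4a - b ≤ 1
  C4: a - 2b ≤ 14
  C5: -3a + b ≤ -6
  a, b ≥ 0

Infeasible (no feasible solution exists)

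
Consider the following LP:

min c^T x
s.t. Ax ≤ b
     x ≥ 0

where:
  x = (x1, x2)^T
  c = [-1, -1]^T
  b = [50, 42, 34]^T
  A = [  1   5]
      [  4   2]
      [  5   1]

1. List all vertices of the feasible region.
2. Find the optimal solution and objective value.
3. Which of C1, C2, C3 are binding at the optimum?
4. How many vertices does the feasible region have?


1. (0, 0), (6.8, 0), (5, 9), (0, 10)
2. x1 = 5, x2 = 9, z = -14
3. C1, C3
4. 4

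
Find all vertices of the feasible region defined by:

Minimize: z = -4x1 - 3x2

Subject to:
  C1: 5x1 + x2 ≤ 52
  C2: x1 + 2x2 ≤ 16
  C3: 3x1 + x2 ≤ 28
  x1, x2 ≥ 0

(0, 0), (9.333, 0), (8, 4), (0, 8)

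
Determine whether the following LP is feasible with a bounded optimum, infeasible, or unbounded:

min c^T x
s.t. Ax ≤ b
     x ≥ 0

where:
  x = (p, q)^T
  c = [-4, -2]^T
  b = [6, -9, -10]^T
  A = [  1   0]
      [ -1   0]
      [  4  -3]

Infeasible (no feasible solution exists)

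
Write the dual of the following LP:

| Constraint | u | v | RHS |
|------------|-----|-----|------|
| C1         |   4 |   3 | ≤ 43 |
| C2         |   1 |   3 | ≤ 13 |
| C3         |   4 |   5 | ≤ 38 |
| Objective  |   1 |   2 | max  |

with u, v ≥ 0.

Primal max cᵀx s.t. Ax ≤ b, x ≥ 0  →  Dual min bᵀy s.t. Aᵀy ≥ c, y ≥ 0.

Minimize: z = 43y1 + 13y2 + 38y3

Subject to:
  4y1 + y2 + 4y3 ≥ 1
  3y1 + 3y2 + 5y3 ≥ 2
  y1, y2, y3 ≥ 0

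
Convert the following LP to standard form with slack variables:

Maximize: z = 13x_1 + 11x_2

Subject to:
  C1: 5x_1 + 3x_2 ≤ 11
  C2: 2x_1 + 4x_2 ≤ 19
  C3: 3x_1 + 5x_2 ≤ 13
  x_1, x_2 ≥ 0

max z = 13x_1 + 11x_2

s.t.
  5x_1 + 3x_2 + s1 = 11
  2x_1 + 4x_2 + s2 = 19
  3x_1 + 5x_2 + s3 = 13
  x_1, x_2, s1, s2, s3 ≥ 0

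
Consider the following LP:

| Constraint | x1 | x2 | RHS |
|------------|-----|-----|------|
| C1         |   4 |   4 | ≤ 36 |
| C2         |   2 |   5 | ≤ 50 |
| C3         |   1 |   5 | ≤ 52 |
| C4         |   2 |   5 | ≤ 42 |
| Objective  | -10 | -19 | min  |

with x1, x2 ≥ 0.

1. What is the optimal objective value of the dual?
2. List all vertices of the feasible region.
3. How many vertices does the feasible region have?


1. -162
2. (0, 0), (9, 0), (1, 8), (0, 8.4)
3. 4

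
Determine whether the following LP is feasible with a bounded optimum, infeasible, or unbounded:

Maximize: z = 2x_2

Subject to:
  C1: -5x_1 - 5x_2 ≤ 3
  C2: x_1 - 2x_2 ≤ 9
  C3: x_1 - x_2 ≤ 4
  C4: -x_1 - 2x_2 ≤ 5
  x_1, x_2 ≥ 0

Unbounded (objective can increase without bound)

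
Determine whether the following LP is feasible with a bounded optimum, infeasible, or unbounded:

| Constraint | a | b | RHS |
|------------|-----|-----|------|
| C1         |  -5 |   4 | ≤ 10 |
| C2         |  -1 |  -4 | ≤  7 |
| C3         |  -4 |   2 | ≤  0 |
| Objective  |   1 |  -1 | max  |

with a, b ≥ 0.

Unbounded (objective can increase without bound)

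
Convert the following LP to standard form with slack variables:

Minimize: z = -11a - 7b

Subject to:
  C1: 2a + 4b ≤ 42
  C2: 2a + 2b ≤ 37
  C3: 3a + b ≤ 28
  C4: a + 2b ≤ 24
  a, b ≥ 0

min z = -11a - 7b

s.t.
  2a + 4b + s1 = 42
  2a + 2b + s2 = 37
  3a + b + s3 = 28
  a + 2b + s4 = 24
  a, b, s1, s2, s3, s4 ≥ 0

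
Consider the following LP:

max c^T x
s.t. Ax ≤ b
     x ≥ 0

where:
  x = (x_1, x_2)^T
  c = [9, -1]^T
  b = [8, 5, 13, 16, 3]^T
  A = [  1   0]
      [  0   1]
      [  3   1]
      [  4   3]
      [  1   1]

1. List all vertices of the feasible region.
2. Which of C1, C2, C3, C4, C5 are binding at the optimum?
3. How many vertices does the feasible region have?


1. (0, 0), (3, 0), (0, 3)
2. C5
3. 3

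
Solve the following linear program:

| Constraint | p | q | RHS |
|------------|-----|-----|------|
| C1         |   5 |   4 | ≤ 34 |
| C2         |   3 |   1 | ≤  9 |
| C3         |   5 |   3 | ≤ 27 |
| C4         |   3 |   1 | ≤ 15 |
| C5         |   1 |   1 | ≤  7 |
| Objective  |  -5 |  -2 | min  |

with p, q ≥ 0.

Evaluate the objective at each vertex of the feasible region:
  z(0, 0) = 0
  z(3, 0) = -15
  z(1, 6) = -17  ←
  z(0, 7) = -14
The minimum is at p = 1, q = 6.

p = 1, q = 6, z = -17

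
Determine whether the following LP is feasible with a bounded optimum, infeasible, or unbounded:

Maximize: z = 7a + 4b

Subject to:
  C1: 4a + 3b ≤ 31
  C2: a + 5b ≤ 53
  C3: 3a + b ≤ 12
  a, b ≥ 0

Feasible with a bounded optimal solution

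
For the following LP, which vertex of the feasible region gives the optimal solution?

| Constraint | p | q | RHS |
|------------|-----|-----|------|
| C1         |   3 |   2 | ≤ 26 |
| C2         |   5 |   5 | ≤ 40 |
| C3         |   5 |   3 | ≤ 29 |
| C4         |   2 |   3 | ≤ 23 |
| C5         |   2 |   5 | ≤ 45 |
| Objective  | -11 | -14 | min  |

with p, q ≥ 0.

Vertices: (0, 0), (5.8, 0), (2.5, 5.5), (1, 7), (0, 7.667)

Evaluate the objective at each vertex of the feasible region:
  z(0, 0) = 0
  z(5.8, 0) = -63.8
  z(2.5, 5.5) = -104.5
  z(1, 7) = -109  ←
  z(0, 7.667) = -107.3
The minimum is at p = 1, q = 7.

(1, 7)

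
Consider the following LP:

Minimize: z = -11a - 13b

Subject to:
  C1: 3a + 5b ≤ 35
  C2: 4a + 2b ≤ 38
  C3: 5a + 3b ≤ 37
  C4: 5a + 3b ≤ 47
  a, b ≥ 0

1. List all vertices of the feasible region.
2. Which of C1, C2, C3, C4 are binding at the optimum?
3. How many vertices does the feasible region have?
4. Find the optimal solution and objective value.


1. (0, 0), (7.4, 0), (5, 4), (0, 7)
2. C1, C3
3. 4
4. a = 5, b = 4, z = -107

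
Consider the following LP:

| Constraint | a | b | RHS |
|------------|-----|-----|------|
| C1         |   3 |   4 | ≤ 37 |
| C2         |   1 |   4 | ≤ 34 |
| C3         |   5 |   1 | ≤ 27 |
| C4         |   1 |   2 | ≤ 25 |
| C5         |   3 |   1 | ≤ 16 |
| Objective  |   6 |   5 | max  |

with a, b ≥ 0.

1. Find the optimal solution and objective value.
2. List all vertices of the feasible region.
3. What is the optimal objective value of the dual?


1. a = 3, b = 7, z = 53
2. (0, 0), (5.333, 0), (3, 7), (1.5, 8.125), (0, 8.5)
3. 53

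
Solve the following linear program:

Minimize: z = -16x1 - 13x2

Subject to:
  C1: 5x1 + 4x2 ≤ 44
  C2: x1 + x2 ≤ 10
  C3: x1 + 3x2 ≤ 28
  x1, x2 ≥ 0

Evaluate the objective at each vertex of the feasible region:
  z(0, 0) = 0
  z(8.8, 0) = -140.8
  z(4, 6) = -142  ←
  z(1, 9) = -133
  z(0, 9.333) = -121.3
The minimum is at x1 = 4, x2 = 6.

x1 = 4, x2 = 6, z = -142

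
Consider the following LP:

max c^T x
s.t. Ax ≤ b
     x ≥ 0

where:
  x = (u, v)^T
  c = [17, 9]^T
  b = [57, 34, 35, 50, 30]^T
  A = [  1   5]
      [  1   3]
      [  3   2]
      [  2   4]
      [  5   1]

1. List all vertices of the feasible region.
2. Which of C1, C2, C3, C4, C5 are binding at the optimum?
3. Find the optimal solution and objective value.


1. (0, 0), (6, 0), (4, 10), (0, 11.33)
2. C2, C5
3. u = 4, v = 10, z = 158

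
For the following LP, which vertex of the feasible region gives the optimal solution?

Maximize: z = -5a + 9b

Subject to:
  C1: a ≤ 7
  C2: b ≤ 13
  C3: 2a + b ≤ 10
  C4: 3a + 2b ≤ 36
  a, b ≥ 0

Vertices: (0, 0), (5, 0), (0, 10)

Evaluate the objective at each vertex of the feasible region:
  z(0, 0) = 0
  z(5, 0) = -25
  z(0, 10) = 90  ←
The maximum is at a = 0, b = 10.

(0, 10)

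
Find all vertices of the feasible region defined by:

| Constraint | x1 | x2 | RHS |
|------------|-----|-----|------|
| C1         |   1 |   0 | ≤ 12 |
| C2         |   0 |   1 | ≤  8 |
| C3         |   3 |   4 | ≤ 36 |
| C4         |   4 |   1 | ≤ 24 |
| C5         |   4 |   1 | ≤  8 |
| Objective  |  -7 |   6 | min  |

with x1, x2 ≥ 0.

(0, 0), (2, 0), (0, 8)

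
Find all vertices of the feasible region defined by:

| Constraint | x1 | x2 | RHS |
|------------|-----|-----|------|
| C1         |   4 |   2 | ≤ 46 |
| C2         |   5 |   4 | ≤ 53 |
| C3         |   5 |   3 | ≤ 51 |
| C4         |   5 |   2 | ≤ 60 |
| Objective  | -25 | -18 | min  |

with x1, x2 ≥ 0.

(0, 0), (10.2, 0), (9, 2), (0, 13.25)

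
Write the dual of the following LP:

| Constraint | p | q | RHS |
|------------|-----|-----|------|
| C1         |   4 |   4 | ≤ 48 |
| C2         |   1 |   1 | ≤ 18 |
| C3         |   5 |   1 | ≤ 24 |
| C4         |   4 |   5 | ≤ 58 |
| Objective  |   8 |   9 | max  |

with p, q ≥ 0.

Primal max cᵀx s.t. Ax ≤ b, x ≥ 0  →  Dual min bᵀy s.t. Aᵀy ≥ c, y ≥ 0.

Minimize: z = 48y1 + 18y2 + 24y3 + 58y4

Subject to:
  4y1 + y2 + 5y3 + 4y4 ≥ 8
  4y1 + y2 + y3 + 5y4 ≥ 9
  y1, y2, y3, y4 ≥ 0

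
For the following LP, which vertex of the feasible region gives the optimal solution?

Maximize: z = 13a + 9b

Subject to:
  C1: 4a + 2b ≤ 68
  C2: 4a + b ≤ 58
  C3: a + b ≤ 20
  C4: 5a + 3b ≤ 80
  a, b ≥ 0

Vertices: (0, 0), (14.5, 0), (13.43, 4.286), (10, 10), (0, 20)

Evaluate the objective at each vertex of the feasible region:
  z(0, 0) = 0
  z(14.5, 0) = 188.5
  z(13.43, 4.286) = 213.1
  z(10, 10) = 220  ←
  z(0, 20) = 180
The maximum is at a = 10, b = 10.

(10, 10)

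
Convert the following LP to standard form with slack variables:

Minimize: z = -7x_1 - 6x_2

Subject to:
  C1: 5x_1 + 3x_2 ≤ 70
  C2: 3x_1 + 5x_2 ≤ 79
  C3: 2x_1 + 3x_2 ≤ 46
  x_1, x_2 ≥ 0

min z = -7x_1 - 6x_2

s.t.
  5x_1 + 3x_2 + s1 = 70
  3x_1 + 5x_2 + s2 = 79
  2x_1 + 3x_2 + s3 = 46
  x_1, x_2, s1, s2, s3 ≥ 0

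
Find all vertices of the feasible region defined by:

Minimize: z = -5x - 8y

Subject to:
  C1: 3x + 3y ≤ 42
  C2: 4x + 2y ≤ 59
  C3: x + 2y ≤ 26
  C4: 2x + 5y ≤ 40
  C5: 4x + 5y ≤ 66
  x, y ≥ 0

(0, 0), (14, 0), (10, 4), (0, 8)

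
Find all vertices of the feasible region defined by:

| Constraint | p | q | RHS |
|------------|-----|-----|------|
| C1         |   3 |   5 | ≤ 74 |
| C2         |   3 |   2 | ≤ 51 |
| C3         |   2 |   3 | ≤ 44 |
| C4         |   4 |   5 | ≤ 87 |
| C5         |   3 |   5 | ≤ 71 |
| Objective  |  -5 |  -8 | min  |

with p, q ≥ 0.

(0, 0), (17, 0), (13, 6), (7, 10), (0, 14.2)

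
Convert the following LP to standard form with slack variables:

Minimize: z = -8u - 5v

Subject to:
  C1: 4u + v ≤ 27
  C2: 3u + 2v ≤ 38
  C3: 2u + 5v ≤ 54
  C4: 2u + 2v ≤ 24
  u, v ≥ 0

min z = -8u - 5v

s.t.
  4u + v + s1 = 27
  3u + 2v + s2 = 38
  2u + 5v + s3 = 54
  2u + 2v + s4 = 24
  u, v, s1, s2, s3, s4 ≥ 0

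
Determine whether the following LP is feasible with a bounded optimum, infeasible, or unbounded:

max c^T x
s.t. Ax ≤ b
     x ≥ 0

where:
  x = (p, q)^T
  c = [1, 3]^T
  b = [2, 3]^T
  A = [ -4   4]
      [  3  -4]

Unbounded (objective can increase without bound)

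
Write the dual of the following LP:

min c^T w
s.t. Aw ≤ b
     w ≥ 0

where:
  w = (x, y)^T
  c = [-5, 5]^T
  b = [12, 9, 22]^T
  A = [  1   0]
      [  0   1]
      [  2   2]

Primal min cᵀx s.t. Ax ≤ b, x ≥ 0  →  Dual max −bᵀy s.t. Aᵀy ≥ −c, y ≥ 0.

Maximize: z = -12y1 - 9y2 - 22y3

Subject to:
  y1 + 2y3 ≥ 5
  y2 + 2y3 ≥ -5
  y1, y2, y3 ≥ 0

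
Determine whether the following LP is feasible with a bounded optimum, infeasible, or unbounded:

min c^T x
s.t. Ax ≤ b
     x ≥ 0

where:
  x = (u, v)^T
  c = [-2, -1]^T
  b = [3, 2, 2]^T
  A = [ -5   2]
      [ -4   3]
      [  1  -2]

Unbounded (objective can decrease without bound)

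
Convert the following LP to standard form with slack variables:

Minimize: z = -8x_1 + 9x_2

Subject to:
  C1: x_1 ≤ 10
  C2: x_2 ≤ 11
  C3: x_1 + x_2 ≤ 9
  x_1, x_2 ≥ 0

min z = -8x_1 + 9x_2

s.t.
  x_1 + s1 = 10
  x_2 + s2 = 11
  x_1 + x_2 + s3 = 9
  x_1, x_2, s1, s2, s3 ≥ 0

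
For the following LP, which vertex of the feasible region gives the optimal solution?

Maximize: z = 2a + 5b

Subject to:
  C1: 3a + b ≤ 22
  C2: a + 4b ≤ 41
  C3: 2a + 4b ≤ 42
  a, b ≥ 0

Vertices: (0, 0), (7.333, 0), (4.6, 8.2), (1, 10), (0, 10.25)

Evaluate the objective at each vertex of the feasible region:
  z(0, 0) = 0
  z(7.333, 0) = 14.67
  z(4.6, 8.2) = 50.2
  z(1, 10) = 52  ←
  z(0, 10.25) = 51.25
The maximum is at a = 1, b = 10.

(1, 10)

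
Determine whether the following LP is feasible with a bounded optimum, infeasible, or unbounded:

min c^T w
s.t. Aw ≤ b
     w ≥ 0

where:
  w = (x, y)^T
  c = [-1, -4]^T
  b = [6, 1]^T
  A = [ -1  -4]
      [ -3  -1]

Unbounded (objective can decrease without bound)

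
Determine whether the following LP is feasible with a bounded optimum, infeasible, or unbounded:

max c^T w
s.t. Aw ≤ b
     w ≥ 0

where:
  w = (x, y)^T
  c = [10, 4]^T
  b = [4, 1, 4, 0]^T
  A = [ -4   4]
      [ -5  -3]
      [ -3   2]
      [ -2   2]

Unbounded (objective can increase without bound)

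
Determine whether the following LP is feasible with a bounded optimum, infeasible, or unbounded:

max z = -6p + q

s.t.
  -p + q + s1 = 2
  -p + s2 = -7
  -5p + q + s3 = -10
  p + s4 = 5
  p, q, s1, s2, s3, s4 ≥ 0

Infeasible (no feasible solution exists)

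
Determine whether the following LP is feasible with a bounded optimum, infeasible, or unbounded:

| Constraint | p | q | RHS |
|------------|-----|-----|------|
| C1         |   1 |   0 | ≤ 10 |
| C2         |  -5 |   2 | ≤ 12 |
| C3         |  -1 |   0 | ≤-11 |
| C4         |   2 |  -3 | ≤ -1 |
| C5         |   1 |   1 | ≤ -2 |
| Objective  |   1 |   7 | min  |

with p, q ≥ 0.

Infeasible (no feasible solution exists)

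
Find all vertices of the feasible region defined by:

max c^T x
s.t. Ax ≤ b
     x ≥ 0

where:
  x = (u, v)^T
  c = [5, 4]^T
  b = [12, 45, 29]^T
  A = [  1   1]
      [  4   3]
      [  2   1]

(0, 0), (11.25, 0), (9, 3), (0, 12)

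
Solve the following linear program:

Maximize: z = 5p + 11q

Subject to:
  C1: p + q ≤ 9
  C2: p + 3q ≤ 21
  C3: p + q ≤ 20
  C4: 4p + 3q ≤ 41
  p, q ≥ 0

Evaluate the objective at each vertex of the feasible region:
  z(0, 0) = 0
  z(9, 0) = 45
  z(3, 6) = 81  ←
  z(0, 7) = 77
The maximum is at p = 3, q = 6.

p = 3, q = 6, z = 81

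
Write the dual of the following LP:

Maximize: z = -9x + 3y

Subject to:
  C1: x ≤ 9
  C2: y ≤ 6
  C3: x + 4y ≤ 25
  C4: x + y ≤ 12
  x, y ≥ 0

Primal max cᵀx s.t. Ax ≤ b, x ≥ 0  →  Dual min bᵀy s.t. Aᵀy ≥ c, y ≥ 0.

Minimize: z = 9y1 + 6y2 + 25y3 + 12y4

Subject to:
  y1 + y3 + y4 ≥ -9
  y2 + 4y3 + y4 ≥ 3
  y1, y2, y3, y4 ≥ 0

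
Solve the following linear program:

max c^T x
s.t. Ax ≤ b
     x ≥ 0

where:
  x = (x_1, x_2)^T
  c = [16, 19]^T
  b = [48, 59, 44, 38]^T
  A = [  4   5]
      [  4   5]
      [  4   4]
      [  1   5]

Evaluate the objective at each vertex of the feasible region:
  z(0, 0) = 0
  z(11, 0) = 176
  z(7, 4) = 188  ←
  z(3.333, 6.933) = 185.1
  z(0, 7.6) = 144.4
The maximum is at x_1 = 7, x_2 = 4.

x_1 = 7, x_2 = 4, z = 188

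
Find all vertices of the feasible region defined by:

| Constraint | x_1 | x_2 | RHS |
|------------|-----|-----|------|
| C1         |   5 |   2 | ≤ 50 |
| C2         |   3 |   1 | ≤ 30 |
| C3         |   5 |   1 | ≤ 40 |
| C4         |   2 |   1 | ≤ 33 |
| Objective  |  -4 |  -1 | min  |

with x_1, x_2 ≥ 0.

(0, 0), (8, 0), (6, 10), (0, 25)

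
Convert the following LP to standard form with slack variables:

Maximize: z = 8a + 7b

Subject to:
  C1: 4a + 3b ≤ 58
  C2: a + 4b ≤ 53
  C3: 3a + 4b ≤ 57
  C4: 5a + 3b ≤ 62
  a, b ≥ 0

max z = 8a + 7b

s.t.
  4a + 3b + s1 = 58
  a + 4b + s2 = 53
  3a + 4b + s3 = 57
  5a + 3b + s4 = 62
  a, b, s1, s2, s3, s4 ≥ 0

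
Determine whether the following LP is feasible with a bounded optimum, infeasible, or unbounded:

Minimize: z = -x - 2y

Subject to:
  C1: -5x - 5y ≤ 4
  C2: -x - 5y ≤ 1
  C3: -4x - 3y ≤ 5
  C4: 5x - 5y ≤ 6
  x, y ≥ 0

Unbounded (objective can decrease without bound)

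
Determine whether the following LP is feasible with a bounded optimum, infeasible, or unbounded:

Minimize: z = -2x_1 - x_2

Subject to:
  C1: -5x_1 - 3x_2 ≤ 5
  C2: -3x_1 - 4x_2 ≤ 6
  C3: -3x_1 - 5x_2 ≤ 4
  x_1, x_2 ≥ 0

Unbounded (objective can decrease without bound)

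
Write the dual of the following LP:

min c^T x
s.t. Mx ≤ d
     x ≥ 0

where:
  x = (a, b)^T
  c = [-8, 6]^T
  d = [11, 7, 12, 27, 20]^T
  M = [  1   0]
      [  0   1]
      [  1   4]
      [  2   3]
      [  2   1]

Primal min cᵀx s.t. Ax ≤ b, x ≥ 0  →  Dual max −bᵀy s.t. Aᵀy ≥ −c, y ≥ 0.

Maximize: z = -11y1 - 7y2 - 12y3 - 27y4 - 20y5

Subject to:
  y1 + y3 + 2y4 + 2y5 ≥ 8
  y2 + 4y3 + 3y4 + y5 ≥ -6
  y1, y2, y3, y4, y5 ≥ 0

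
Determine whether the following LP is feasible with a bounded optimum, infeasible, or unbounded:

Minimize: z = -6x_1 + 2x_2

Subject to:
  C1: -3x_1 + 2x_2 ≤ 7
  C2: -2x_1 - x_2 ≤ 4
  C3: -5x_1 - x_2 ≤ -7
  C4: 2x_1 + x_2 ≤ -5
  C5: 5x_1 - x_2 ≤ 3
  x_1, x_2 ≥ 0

Infeasible (no feasible solution exists)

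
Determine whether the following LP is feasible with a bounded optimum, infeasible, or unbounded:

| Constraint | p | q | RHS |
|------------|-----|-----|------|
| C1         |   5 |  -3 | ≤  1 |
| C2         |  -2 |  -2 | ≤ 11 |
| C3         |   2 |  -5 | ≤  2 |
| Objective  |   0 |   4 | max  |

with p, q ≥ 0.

Unbounded (objective can increase without bound)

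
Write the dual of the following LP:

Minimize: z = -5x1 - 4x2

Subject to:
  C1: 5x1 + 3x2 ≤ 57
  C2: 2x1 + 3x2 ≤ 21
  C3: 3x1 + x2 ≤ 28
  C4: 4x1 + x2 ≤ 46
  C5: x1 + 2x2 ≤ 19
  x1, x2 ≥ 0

Primal min cᵀx s.t. Ax ≤ b, x ≥ 0  →  Dual max −bᵀy s.t. Aᵀy ≥ −c, y ≥ 0.

Maximize: z = -57y1 - 21y2 - 28y3 - 46y4 - 19y5

Subject to:
  5y1 + 2y2 + 3y3 + 4y4 + y5 ≥ 5
  3y1 + 3y2 + y3 + y4 + 2y5 ≥ 4
  y1, y2, y3, y4, y5 ≥ 0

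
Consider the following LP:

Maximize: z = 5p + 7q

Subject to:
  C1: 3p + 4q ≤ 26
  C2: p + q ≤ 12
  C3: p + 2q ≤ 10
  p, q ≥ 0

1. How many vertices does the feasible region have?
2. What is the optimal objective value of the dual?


1. 4
2. 44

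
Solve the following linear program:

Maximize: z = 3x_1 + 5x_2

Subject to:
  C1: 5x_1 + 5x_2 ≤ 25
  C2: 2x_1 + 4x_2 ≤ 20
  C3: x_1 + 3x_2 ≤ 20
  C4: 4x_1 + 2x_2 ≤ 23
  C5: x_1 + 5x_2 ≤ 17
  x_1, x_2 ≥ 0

Evaluate the objective at each vertex of the feasible region:
  z(0, 0) = 0
  z(5, 0) = 15
  z(2, 3) = 21  ←
  z(0, 3.4) = 17
The maximum is at x_1 = 2, x_2 = 3.

x_1 = 2, x_2 = 3, z = 21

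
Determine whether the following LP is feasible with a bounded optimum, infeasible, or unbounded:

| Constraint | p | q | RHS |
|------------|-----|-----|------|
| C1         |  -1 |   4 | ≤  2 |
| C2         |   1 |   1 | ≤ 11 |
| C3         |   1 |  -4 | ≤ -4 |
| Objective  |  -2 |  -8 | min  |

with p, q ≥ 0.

Infeasible (no feasible solution exists)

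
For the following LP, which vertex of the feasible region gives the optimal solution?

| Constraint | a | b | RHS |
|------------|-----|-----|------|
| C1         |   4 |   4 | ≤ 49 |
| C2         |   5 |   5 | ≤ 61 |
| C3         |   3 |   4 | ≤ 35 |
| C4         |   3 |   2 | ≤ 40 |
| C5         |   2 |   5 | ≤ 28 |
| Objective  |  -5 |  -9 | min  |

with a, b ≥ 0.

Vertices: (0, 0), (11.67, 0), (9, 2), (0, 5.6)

Evaluate the objective at each vertex of the feasible region:
  z(0, 0) = 0
  z(11.67, 0) = -58.33
  z(9, 2) = -63  ←
  z(0, 5.6) = -50.4
The minimum is at a = 9, b = 2.

(9, 2)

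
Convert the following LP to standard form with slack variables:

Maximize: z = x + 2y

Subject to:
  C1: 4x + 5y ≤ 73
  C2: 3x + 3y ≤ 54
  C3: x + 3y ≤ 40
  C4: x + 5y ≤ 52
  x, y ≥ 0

max z = x + 2y

s.t.
  4x + 5y + s1 = 73
  3x + 3y + s2 = 54
  x + 3y + s3 = 40
  x + 5y + s4 = 52
  x, y, s1, s2, s3, s4 ≥ 0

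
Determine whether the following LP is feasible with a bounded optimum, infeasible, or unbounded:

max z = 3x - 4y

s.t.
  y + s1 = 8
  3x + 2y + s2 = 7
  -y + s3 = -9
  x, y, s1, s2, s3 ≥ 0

Infeasible (no feasible solution exists)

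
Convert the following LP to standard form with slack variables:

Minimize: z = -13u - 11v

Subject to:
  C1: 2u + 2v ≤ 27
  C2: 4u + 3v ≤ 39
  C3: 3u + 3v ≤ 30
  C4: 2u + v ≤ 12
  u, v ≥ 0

min z = -13u - 11v

s.t.
  2u + 2v + s1 = 27
  4u + 3v + s2 = 39
  3u + 3v + s3 = 30
  2u + v + s4 = 12
  u, v, s1, s2, s3, s4 ≥ 0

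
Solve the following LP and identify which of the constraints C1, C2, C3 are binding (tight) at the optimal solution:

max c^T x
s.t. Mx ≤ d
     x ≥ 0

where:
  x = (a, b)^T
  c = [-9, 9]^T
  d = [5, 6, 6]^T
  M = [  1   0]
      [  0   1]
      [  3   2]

At a = 0, b = 3, compute slack b - a·x for each constraint:
  C1: 5 − 0 = 5  (slack)
  C2: 6 − 3 = 3  (slack)
  C3: 6 − 6 = 0  (binding)

Optimal: a = 0, b = 3
Binding: C3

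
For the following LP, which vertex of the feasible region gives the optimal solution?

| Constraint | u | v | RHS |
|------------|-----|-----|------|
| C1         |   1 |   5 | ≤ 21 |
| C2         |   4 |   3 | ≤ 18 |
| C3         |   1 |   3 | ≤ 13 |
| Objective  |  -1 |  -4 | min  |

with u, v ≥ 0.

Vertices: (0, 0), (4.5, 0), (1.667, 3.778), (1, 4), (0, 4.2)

Evaluate the objective at each vertex of the feasible region:
  z(0, 0) = 0
  z(4.5, 0) = -4.5
  z(1.667, 3.778) = -16.78
  z(1, 4) = -17  ←
  z(0, 4.2) = -16.8
The minimum is at u = 1, v = 4.

(1, 4)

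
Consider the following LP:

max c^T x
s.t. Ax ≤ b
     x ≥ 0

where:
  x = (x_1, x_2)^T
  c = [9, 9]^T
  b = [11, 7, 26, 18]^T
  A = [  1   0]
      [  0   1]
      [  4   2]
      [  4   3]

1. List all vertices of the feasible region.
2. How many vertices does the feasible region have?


1. (0, 0), (4.5, 0), (0, 6)
2. 3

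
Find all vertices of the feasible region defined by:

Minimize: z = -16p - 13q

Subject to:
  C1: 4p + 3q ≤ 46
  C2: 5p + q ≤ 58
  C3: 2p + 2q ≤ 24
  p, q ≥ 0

(0, 0), (11.5, 0), (10, 2), (0, 12)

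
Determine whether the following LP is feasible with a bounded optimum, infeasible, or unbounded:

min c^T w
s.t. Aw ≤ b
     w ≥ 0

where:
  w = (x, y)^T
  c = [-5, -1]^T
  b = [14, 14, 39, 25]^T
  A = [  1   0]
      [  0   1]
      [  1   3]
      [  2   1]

Feasible with a bounded optimal solution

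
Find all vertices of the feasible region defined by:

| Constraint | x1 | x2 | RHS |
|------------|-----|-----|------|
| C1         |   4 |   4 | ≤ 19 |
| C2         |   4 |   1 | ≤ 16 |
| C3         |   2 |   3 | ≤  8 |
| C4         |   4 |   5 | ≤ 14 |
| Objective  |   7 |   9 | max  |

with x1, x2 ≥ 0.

(0, 0), (3.5, 0), (1, 2), (0, 2.667)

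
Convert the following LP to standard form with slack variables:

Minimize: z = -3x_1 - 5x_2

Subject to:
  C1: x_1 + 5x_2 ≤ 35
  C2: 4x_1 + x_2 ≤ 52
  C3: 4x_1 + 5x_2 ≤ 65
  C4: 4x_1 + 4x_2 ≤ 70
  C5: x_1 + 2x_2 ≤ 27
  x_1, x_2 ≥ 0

min z = -3x_1 - 5x_2

s.t.
  x_1 + 5x_2 + s1 = 35
  4x_1 + x_2 + s2 = 52
  4x_1 + 5x_2 + s3 = 65
  4x_1 + 4x_2 + s4 = 70
  x_1 + 2x_2 + s5 = 27
  x_1, x_2, s1, s2, s3, s4, s5 ≥ 0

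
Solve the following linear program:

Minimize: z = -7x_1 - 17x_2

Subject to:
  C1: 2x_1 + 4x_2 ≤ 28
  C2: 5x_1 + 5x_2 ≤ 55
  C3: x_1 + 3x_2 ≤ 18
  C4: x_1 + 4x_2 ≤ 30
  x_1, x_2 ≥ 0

Evaluate the objective at each vertex of the feasible region:
  z(0, 0) = 0
  z(11, 0) = -77
  z(8, 3) = -107
  z(6, 4) = -110  ←
  z(0, 6) = -102
The minimum is at x_1 = 6, x_2 = 4.

x_1 = 6, x_2 = 4, z = -110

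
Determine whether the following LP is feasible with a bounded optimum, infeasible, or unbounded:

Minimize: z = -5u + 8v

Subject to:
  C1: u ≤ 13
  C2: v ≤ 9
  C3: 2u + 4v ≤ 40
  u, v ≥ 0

Feasible with a bounded optimal solution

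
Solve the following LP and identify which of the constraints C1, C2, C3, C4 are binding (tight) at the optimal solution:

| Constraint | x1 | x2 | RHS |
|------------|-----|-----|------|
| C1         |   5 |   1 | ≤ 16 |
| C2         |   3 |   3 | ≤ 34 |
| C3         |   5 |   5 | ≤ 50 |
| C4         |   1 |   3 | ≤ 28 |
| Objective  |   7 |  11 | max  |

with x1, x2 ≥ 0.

At x1 = 1, x2 = 9, compute slack b - a·x for each constraint:
  C1: 16 − 14 = 2  (slack)
  C2: 34 − 30 = 4  (slack)
  C3: 50 − 50 = 0  (binding)
  C4: 28 − 28 = 0  (binding)

Optimal: x1 = 1, x2 = 9
Binding: C3, C4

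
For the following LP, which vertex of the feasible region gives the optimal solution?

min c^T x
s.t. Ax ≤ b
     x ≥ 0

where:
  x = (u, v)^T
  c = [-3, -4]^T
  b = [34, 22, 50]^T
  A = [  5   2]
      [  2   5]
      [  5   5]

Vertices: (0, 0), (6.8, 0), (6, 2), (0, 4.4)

Evaluate the objective at each vertex of the feasible region:
  z(0, 0) = 0
  z(6.8, 0) = -20.4
  z(6, 2) = -26  ←
  z(0, 4.4) = -17.6
The minimum is at u = 6, v = 2.

(6, 2)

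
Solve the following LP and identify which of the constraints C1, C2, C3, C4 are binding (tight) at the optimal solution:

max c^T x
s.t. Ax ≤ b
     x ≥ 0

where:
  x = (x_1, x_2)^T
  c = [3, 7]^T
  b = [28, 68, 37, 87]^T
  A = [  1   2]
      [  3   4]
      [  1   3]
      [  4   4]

At x_1 = 10, x_2 = 9, compute slack b - a·x for each constraint:
  C1: 28 − 28 = 0  (binding)
  C2: 68 − 66 = 2  (slack)
  C3: 37 − 37 = 0  (binding)
  C4: 87 − 76 = 11  (slack)

Optimal: x_1 = 10, x_2 = 9
Binding: C1, C3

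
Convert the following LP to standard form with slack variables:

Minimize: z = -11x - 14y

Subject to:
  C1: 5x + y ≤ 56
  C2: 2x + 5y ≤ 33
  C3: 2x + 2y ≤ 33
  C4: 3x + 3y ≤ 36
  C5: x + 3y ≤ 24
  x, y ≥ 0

min z = -11x - 14y

s.t.
  5x + y + s1 = 56
  2x + 5y + s2 = 33
  2x + 2y + s3 = 33
  3x + 3y + s4 = 36
  x + 3y + s5 = 24
  x, y, s1, s2, s3, s4, s5 ≥ 0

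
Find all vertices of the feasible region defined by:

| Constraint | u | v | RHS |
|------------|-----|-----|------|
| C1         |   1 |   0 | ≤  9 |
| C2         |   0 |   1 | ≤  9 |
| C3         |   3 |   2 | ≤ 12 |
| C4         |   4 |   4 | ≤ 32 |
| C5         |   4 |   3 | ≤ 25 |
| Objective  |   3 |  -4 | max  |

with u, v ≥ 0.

(0, 0), (4, 0), (0, 6)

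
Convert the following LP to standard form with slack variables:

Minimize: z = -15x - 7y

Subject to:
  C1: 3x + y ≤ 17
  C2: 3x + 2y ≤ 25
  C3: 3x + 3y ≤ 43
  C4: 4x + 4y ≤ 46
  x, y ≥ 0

min z = -15x - 7y

s.t.
  3x + y + s1 = 17
  3x + 2y + s2 = 25
  3x + 3y + s3 = 43
  4x + 4y + s4 = 46
  x, y, s1, s2, s3, s4 ≥ 0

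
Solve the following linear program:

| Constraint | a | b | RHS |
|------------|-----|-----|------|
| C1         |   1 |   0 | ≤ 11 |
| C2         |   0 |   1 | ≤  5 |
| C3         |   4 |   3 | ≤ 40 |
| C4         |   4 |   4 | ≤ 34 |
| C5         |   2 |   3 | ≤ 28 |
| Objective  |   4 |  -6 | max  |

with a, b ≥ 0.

Evaluate the objective at each vertex of the feasible region:
  z(0, 0) = 0
  z(8.5, 0) = 34  ←
  z(3.5, 5) = -16
  z(0, 5) = -30
The maximum is at a = 8.5, b = 0.

a = 8.5, b = 0, z = 34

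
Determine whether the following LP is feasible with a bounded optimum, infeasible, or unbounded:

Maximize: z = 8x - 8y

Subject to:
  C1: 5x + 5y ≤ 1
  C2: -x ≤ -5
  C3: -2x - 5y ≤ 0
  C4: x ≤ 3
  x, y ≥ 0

Infeasible (no feasible solution exists)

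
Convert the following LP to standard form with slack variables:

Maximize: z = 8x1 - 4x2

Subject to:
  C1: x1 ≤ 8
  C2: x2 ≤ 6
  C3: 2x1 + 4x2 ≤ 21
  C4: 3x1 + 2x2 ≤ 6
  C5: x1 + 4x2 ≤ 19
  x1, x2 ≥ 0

max z = 8x1 - 4x2

s.t.
  x1 + s1 = 8
  x2 + s2 = 6
  2x1 + 4x2 + s3 = 21
  3x1 + 2x2 + s4 = 6
  x1 + 4x2 + s5 = 19
  x1, x2, s1, s2, s3, s4, s5 ≥ 0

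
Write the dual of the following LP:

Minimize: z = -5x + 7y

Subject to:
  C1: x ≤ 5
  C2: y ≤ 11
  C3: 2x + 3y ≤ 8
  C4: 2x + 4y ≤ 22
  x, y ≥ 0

Primal min cᵀx s.t. Ax ≤ b, x ≥ 0  →  Dual max −bᵀy s.t. Aᵀy ≥ −c, y ≥ 0.

Maximize: z = -5y1 - 11y2 - 8y3 - 22y4

Subject to:
  y1 + 2y3 + 2y4 ≥ 5
  y2 + 3y3 + 4y4 ≥ -7
  y1, y2, y3, y4 ≥ 0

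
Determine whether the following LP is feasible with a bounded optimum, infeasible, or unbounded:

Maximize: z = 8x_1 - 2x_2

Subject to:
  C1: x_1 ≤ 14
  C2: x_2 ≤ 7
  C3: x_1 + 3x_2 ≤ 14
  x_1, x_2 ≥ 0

Feasible with a bounded optimal solution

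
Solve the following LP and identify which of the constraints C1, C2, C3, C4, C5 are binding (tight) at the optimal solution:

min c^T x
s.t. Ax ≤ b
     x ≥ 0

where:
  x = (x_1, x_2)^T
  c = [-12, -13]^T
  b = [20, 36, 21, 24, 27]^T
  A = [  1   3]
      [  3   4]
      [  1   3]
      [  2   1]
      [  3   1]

At x_1 = 8, x_2 = 3, compute slack b - a·x for each constraint:
  C1: 20 − 17 = 3  (slack)
  C2: 36 − 36 = 0  (binding)
  C3: 21 − 17 = 4  (slack)
  C4: 24 − 19 = 5  (slack)
  C5: 27 − 27 = 0  (binding)

Optimal: x_1 = 8, x_2 = 3
Binding: C2, C5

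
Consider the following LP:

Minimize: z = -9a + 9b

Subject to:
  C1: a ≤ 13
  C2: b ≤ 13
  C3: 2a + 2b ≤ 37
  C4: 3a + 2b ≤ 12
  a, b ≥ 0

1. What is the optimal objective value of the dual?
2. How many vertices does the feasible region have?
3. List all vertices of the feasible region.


1. -36
2. 3
3. (0, 0), (4, 0), (0, 6)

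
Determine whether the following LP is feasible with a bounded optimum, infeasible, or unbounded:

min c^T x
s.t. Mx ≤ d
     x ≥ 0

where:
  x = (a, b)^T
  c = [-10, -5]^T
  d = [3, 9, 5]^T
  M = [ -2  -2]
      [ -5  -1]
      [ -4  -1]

Unbounded (objective can decrease without bound)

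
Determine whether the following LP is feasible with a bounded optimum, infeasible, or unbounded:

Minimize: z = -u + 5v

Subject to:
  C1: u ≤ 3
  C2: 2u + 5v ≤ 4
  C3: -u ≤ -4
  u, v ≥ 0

Infeasible (no feasible solution exists)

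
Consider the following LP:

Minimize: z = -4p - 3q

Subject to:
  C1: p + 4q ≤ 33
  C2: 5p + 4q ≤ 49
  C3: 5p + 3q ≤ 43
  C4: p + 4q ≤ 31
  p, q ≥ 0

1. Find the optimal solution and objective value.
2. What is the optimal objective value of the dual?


1. p = 5, q = 6, z = -38
2. -38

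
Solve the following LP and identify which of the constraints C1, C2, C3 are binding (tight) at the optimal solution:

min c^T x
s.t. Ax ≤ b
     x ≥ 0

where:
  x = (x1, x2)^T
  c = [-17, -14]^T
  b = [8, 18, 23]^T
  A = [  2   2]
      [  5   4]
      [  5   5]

At x1 = 2, x2 = 2, compute slack b - a·x for each constraint:
  C1: 8 − 8 = 0  (binding)
  C2: 18 − 18 = 0  (binding)
  C3: 23 − 20 = 3  (slack)

Optimal: x1 = 2, x2 = 2
Binding: C1, C2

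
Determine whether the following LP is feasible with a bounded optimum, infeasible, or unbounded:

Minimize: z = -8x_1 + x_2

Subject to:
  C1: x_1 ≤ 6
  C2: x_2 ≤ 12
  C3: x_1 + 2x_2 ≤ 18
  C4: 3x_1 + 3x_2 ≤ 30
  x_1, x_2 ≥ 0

Feasible with a bounded optimal solution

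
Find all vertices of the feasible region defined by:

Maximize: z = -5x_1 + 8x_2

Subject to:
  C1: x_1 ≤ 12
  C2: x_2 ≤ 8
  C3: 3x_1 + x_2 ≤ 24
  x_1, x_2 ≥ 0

(0, 0), (8, 0), (5.333, 8), (0, 8)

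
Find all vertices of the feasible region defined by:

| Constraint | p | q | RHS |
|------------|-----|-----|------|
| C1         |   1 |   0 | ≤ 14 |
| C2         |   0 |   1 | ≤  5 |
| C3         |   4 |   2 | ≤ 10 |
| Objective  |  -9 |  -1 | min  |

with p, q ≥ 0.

(0, 0), (2.5, 0), (0, 5)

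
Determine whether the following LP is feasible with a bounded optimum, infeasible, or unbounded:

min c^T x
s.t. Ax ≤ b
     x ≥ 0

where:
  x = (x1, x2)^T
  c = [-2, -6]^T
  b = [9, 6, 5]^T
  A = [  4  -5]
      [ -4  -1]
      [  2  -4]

Unbounded (objective can decrease without bound)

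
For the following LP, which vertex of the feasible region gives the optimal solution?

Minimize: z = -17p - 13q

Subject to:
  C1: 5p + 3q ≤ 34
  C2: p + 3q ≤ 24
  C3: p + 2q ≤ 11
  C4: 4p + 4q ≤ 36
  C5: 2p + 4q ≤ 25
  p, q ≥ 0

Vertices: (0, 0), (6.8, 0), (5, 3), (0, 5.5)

Evaluate the objective at each vertex of the feasible region:
  z(0, 0) = 0
  z(6.8, 0) = -115.6
  z(5, 3) = -124  ←
  z(0, 5.5) = -71.5
The minimum is at p = 5, q = 3.

(5, 3)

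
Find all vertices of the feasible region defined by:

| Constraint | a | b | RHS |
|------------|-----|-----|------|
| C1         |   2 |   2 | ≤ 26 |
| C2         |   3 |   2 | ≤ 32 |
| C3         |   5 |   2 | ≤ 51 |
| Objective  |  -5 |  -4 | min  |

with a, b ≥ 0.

(0, 0), (10.2, 0), (9.5, 1.75), (6, 7), (0, 13)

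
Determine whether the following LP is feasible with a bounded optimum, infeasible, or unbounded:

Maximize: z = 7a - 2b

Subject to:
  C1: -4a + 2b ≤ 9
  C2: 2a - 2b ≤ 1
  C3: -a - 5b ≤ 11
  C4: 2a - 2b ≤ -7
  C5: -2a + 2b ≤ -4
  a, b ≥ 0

Infeasible (no feasible solution exists)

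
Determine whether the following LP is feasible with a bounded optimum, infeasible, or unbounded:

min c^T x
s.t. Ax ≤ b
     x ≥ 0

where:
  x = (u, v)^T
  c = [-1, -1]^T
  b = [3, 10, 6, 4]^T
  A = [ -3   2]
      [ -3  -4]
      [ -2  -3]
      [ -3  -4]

Unbounded (objective can decrease without bound)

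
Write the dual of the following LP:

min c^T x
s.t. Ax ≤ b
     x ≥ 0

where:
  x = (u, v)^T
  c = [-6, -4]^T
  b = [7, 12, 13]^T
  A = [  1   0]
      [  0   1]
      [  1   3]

Primal min cᵀx s.t. Ax ≤ b, x ≥ 0  →  Dual max −bᵀy s.t. Aᵀy ≥ −c, y ≥ 0.

Maximize: z = -7y1 - 12y2 - 13y3

Subject to:
  y1 + y3 ≥ 6
  y2 + 3y3 ≥ 4
  y1, y2, y3 ≥ 0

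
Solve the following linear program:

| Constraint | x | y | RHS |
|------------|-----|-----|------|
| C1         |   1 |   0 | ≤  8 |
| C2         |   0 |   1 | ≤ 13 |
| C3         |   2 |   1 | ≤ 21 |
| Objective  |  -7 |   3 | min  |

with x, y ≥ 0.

Evaluate the objective at each vertex of the feasible region:
  z(0, 0) = 0
  z(8, 0) = -56  ←
  z(8, 5) = -41
  z(4, 13) = 11
  z(0, 13) = 39
The minimum is at x = 8, y = 0.

x = 8, y = 0, z = -56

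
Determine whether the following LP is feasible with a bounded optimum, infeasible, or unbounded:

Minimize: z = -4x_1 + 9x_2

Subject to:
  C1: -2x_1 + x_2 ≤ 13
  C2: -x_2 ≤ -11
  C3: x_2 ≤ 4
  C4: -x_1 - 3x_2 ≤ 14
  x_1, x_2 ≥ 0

Infeasible (no feasible solution exists)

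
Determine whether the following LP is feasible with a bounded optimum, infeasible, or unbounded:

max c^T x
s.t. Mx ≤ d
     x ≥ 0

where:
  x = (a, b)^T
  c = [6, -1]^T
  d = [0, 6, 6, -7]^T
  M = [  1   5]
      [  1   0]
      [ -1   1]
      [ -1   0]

Infeasible (no feasible solution exists)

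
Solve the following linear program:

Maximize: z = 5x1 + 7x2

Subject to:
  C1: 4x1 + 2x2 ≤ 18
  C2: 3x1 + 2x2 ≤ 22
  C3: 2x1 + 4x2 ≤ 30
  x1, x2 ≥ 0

Evaluate the objective at each vertex of the feasible region:
  z(0, 0) = 0
  z(4.5, 0) = 22.5
  z(1, 7) = 54  ←
  z(0, 7.5) = 52.5
The maximum is at x1 = 1, x2 = 7.

x1 = 1, x2 = 7, z = 54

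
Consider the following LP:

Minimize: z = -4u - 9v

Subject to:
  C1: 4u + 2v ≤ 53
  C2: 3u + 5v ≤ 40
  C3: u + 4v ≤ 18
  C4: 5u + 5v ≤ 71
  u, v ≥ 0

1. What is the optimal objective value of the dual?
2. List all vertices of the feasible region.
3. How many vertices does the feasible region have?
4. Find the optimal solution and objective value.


1. -58
2. (0, 0), (13.25, 0), (13.21, 0.07143), (10, 2), (0, 4.5)
3. 5
4. u = 10, v = 2, z = -58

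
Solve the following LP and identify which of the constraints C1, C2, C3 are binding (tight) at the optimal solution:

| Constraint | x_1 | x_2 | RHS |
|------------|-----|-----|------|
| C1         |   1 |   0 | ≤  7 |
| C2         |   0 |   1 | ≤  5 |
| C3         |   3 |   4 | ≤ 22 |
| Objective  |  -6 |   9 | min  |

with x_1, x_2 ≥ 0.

At x_1 = 7, x_2 = 0, compute slack b - a·x for each constraint:
  C1: 7 − 7 = 0  (binding)
  C2: 5 − 0 = 5  (slack)
  C3: 22 − 21 = 1  (slack)

Optimal: x_1 = 7, x_2 = 0
Binding: C1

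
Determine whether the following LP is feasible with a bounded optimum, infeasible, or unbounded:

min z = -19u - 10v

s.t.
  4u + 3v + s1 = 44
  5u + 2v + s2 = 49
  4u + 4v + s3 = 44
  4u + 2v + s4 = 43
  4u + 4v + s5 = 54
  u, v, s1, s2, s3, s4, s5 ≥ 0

Feasible with a bounded optimal solution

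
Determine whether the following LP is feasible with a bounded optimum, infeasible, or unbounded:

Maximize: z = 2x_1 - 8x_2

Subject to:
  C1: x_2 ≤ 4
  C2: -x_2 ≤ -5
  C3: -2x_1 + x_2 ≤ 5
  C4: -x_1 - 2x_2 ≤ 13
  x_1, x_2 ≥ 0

Infeasible (no feasible solution exists)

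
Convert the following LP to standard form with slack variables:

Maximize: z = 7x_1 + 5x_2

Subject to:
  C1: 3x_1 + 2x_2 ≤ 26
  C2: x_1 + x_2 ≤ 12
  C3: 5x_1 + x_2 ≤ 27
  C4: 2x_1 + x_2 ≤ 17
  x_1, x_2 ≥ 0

max z = 7x_1 + 5x_2

s.t.
  3x_1 + 2x_2 + s1 = 26
  x_1 + x_2 + s2 = 12
  5x_1 + x_2 + s3 = 27
  2x_1 + x_2 + s4 = 17
  x_1, x_2, s1, s2, s3, s4 ≥ 0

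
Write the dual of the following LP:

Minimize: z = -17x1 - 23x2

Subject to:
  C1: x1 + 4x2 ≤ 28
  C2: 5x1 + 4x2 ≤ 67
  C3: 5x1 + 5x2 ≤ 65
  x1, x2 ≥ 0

Primal min cᵀx s.t. Ax ≤ b, x ≥ 0  →  Dual max −bᵀy s.t. Aᵀy ≥ −c, y ≥ 0.

Maximize: z = -28y1 - 67y2 - 65y3

Subject to:
  y1 + 5y2 + 5y3 ≥ 17
  4y1 + 4y2 + 5y3 ≥ 23
  y1, y2, y3 ≥ 0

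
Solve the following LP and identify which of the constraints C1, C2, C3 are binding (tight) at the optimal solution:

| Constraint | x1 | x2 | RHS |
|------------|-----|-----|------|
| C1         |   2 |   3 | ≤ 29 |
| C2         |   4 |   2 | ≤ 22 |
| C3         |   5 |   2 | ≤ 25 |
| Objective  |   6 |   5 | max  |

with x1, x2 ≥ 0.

At x1 = 1, x2 = 9, compute slack b - a·x for each constraint:
  C1: 29 − 29 = 0  (binding)
  C2: 22 − 22 = 0  (binding)
  C3: 25 − 23 = 2  (slack)

Optimal: x1 = 1, x2 = 9
Binding: C1, C2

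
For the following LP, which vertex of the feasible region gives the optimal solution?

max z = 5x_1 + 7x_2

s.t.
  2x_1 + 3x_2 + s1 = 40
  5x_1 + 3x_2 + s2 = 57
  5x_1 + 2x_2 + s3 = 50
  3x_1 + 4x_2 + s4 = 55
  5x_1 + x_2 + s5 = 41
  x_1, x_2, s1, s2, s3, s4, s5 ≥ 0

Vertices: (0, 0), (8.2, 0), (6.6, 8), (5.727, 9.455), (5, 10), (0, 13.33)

Evaluate the objective at each vertex of the feasible region:
  z(0, 0) = 0
  z(8.2, 0) = 41
  z(6.6, 8) = 89
  z(5.727, 9.455) = 94.82
  z(5, 10) = 95  ←
  z(0, 13.33) = 93.33
The maximum is at x_1 = 5, x_2 = 10.

(5, 10)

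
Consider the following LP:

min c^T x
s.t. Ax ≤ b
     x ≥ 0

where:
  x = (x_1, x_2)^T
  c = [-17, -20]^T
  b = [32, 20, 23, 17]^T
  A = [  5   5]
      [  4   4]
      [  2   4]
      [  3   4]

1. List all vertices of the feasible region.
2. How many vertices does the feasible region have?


1. (0, 0), (5, 0), (3, 2), (0, 4.25)
2. 4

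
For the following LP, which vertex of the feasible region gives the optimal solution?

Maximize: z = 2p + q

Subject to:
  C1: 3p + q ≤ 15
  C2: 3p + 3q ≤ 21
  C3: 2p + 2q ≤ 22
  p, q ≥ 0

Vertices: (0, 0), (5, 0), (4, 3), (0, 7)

Evaluate the objective at each vertex of the feasible region:
  z(0, 0) = 0
  z(5, 0) = 10
  z(4, 3) = 11  ←
  z(0, 7) = 7
The maximum is at p = 4, q = 3.

(4, 3)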